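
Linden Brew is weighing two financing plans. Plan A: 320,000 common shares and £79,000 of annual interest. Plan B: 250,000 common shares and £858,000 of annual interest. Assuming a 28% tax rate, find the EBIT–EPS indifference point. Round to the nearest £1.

£3,640,143

Set EPS_A = EPS_B: (EBIT − £79,000)(1 − 0.28) ÷ 320,000 = (EBIT − £858,000)(1 − 0.28) ÷ 250,000.
Cancelling (1 − t) and cross-multiplying: 250,000·(EBIT − 79,000) = 320,000·(EBIT − 858,000).
EBIT × (320,000 − 250,000) = 858,000 × 320,000 − 79,000 × 250,000 = 254,810,000,000, so EBIT = 254,810,000,000 ÷ 70,000 = 3,640,142.86.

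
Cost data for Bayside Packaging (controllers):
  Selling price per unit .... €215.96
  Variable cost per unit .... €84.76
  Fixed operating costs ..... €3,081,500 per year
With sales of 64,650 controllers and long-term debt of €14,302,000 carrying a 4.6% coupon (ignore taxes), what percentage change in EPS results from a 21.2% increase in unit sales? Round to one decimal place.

At 64,650 units, contribution = 64,650 × €131.20 = €8,482,080.00.
EBIT = €8,482,080.00 − €3,081,500 = €5,400,580.00.
Interest = €657,892.00, so EBIT − I = €4,742,688.00.
Degree of combined leverage = contribution ÷ (EBIT − I) = €8,482,080.00 ÷ €4,742,688.00 = 1.7885.
%ΔEPS = DCL × %ΔSales = 1.7885 × +21.2% = +37.9%.

+37.9%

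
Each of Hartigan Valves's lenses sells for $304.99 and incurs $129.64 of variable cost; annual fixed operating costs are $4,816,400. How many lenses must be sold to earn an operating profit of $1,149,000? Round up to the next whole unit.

Unit CM = price − variable cost = $304.99 − $129.64 = $175.35.
Need Q such that Q × $175.35 − $4,816,400 = $1,149,000, i.e. Q = $5,965,400 / $175.35 = 34,019.96 → 34,020.

34,020 lenses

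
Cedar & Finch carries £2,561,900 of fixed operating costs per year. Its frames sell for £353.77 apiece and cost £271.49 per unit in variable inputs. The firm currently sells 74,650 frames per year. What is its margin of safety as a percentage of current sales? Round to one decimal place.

58.3%

Each unit contributes £353.77 − £271.49 = £82.28. Break-even units = £2,561,900 ÷ £82.28 = 31,136.36; break-even revenue = 31,136.36 × £353.77 = £11,015,111.36.
Actual sales revenue = 74,650 × £353.77 = £26,408,930.50.
Margin of safety = (£26,408,930.50 − £11,015,111.36) ÷ £26,408,930.50 = 58.3%.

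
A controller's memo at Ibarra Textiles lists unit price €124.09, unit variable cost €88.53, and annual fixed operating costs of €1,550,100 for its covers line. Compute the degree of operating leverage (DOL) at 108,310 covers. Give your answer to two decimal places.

1.67

Contribution at this volume is 108,310 × €35.56 = €3,851,503.60.
Operating income = contribution − fixed costs = €3,851,503.60 − €1,550,100 = €2,301,403.60.
So DOL = total CM / EBIT = €3,851,503.60 / €2,301,403.60 = 1.6735.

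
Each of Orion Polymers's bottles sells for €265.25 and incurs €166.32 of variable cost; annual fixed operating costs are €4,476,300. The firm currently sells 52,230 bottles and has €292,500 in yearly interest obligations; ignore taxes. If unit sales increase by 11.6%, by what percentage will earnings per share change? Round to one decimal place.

At 52,230 units, contribution = 52,230 × €98.93 = €5,167,113.90.
Operating income = contribution − fixed costs = €5,167,113.90 − €4,476,300 = €690,813.90.
Interest = €292,500.00, so EBIT − I = €398,313.90.
DCL = total CM / (EBIT − I) = €5,167,113.90 / €398,313.90 = 12.9725.
EPS therefore changes by 12.9725 × (+11.6%) = +150.5%.

+150.5%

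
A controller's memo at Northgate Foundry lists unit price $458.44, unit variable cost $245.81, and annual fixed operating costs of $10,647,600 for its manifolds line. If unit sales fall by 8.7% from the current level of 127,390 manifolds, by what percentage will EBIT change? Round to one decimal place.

Total contribution margin = 127,390 × $212.63 = $27,086,935.70.
EBIT = $27,086,935.70 − $10,647,600 = $16,439,335.70.
DOL = contribution ÷ EBIT = $27,086,935.70 ÷ $16,439,335.70 = 1.6477.
%ΔEBIT = DOL × %ΔSales = 1.6477 × -8.7% = -14.3%.

-14.3%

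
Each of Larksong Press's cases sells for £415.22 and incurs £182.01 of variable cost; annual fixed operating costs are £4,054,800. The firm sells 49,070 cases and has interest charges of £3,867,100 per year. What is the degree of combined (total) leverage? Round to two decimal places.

Contribution at this volume is 49,070 × £233.21 = £11,443,614.70.
EBIT = £11,443,614.70 − £4,054,800 = £7,388,814.70. Interest = £3,867,100.00.
DOL = £11,443,614.70 ÷ £7,388,814.70 = 1.5488; DFL = £7,388,814.70 ÷ £3,521,714.70 = 2.0981.
DCL = DOL × DFL = 1.5488 × 2.0981 = 3.2495.

3.25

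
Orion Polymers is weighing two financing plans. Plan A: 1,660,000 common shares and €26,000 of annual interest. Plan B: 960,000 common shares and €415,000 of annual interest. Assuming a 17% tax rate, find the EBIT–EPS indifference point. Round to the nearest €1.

Set EPS_A = EPS_B: (EBIT − €26,000)(1 − 0.17) ÷ 1,660,000 = (EBIT − €415,000)(1 − 0.17) ÷ 960,000.
The (1 − t) factor cancels: (EBIT − 26,000) × 960,000 = (EBIT − 415,000) × 1,660,000.
Solving, EBIT = (415,000·1,660,000 − 26,000·960,000) / (1,660,000 − 960,000) = 663,940,000,000 / 700,000 = 948,485.71.

€948,486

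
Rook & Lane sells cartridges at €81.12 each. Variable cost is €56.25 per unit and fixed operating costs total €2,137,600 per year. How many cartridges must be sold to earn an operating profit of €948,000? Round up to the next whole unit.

Each unit contributes €81.12 − €56.25 = €24.87.
Required volume = (fixed costs + target profit) ÷ CM = (€2,137,600 + €948,000) ÷ €24.87 = 124,069.16, so 124,070 cartridges.

124,070 cartridges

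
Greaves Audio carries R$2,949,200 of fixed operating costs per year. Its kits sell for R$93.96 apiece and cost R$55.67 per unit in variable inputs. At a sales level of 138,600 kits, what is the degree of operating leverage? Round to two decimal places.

2.25

Total contribution margin = 138,600 × R$38.29 = R$5,306,994.00.
Subtracting fixed costs: EBIT = R$5,306,994.00 − R$2,949,200 = R$2,357,794.00.
So DOL = total CM / EBIT = R$5,306,994.00 / R$2,357,794.00 = 2.2508.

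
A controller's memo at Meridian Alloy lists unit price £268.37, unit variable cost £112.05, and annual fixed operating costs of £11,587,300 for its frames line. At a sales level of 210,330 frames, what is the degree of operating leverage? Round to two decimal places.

1.54

At 210,330 units, contribution = 210,330 × £156.32 = £32,878,785.60.
Operating income = contribution − fixed costs = £32,878,785.60 − £11,587,300 = £21,291,485.60.
So DOL = total CM / EBIT = £32,878,785.60 / £21,291,485.60 = 1.5442.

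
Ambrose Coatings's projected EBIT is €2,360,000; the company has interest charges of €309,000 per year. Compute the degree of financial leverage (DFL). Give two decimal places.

1.15

Interest = €309,000.00.
Degree of financial leverage = EBIT / (EBIT − interest) = €2,360,000 / €2,051,000.00 = 1.1507.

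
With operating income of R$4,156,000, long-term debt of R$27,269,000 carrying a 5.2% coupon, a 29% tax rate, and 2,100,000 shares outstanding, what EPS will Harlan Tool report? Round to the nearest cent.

Interest = R$1,417,988.00, so EBT = R$4,156,000 − R$1,417,988.00 = R$2,738,012.00.
Net income = R$2,738,012.00 × (1 − 0.29) = R$1,943,988.52.
EPS = R$1,943,988.52 ÷ 2,100,000 = R$0.93.

R$0.93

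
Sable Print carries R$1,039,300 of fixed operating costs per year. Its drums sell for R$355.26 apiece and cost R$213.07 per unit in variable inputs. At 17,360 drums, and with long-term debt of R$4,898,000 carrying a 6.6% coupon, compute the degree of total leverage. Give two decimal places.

2.23

Contribution at this volume is 17,360 × R$142.19 = R$2,468,418.40.
Operating income = contribution − fixed costs = R$2,468,418.40 − R$1,039,300 = R$1,429,118.40. Interest = R$323,268.00, so EBIT − I = R$1,105,850.40.
Degree of total leverage = total CM / (EBIT − interest) = R$2,468,418.40 / R$1,105,850.40 = 2.2321.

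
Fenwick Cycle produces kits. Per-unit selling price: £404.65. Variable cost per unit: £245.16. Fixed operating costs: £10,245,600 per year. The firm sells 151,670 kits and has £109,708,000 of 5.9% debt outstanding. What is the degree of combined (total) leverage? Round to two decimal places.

3.24

Total contribution margin = 151,670 × £159.49 = £24,189,848.30.
Subtracting fixed costs: EBIT = £24,189,848.30 − £10,245,600 = £13,944,248.30. Interest = £6,472,772.00, so EBIT − I = £7,471,476.30.
Degree of total leverage = total CM / (EBIT − interest) = £24,189,848.30 / £7,471,476.30 = 3.2376.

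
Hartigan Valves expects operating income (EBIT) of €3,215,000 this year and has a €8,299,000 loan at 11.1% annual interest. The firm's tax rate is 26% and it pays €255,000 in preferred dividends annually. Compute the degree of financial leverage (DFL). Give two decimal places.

1.65

Annual interest charges come to €921,189.00.
Pre-tax preferred-dividend burden = €255,000 ÷ (1 − 0.26) = €344,594.59.
DFL = EBIT ÷ [EBIT − I − D_p/(1−t)] = €3,215,000 ÷ [€3,215,000 − €921,189.00 − €344,594.59] = €3,215,000 ÷ €1,949,216.41 = 1.6494.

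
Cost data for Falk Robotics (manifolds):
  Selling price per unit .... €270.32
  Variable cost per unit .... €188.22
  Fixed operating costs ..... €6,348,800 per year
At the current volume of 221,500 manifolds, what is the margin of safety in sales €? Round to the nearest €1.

Unit CM = price − variable cost = €270.32 − €188.22 = €82.10. Break-even units = €6,348,800 ÷ €82.10 = 77,330.09; break-even revenue = 77,330.09 × €270.32 = €20,903,868.65.
Current sales = 221,500 × €270.32 = €59,875,880.00.
Margin of safety = €59,875,880.00 − €20,903,868.65 = €38,972,011.

€38,972,011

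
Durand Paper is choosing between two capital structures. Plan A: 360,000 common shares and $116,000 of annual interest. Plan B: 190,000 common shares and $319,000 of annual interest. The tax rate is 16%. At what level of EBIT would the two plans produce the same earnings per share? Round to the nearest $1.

$545,882

Set EPS_A = EPS_B: (EBIT − $116,000)(1 − 0.16) ÷ 360,000 = (EBIT − $319,000)(1 − 0.16) ÷ 190,000.
The (1 − t) factor cancels: (EBIT − 116,000) × 190,000 = (EBIT − 319,000) × 360,000.
EBIT × (360,000 − 190,000) = 319,000 × 360,000 − 116,000 × 190,000 = 92,800,000,000, so EBIT = 92,800,000,000 ÷ 170,000 = 545,882.35.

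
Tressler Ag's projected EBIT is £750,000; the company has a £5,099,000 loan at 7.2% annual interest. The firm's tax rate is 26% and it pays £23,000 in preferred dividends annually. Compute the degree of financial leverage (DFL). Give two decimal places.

2.13

Annual interest charges come to £367,128.00.
Preferred dividends grossed up pre-tax: £23,000 / (1 − 0.26) = £31,081.08.
DFL = EBIT ÷ [EBIT − I − D_p/(1−t)] = £750,000 ÷ [£750,000 − £367,128.00 − £31,081.08] = £750,000 ÷ £351,790.92 = 2.1319.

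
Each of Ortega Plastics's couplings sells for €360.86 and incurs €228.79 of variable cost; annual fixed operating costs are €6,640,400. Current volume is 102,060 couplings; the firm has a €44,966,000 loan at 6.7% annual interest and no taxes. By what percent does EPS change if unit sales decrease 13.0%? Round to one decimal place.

Contribution at this volume is 102,060 × €132.07 = €13,479,064.20.
Operating income = contribution − fixed costs = €13,479,064.20 − €6,640,400 = €6,838,664.20.
Interest = €3,012,722.00, so EBIT − I = €3,825,942.20.
DCL = total CM / (EBIT − I) = €13,479,064.20 / €3,825,942.20 = 3.5231.
%ΔEPS = DCL × %ΔSales = 3.5231 × -13.0% = -45.8%.

-45.8%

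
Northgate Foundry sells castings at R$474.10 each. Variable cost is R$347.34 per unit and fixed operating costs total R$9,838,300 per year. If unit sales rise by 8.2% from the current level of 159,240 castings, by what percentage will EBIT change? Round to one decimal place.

+16.0%

Contribution at this volume is 159,240 × R$126.76 = R$20,185,262.40.
EBIT = R$20,185,262.40 − R$9,838,300 = R$10,346,962.40.
So DOL = total CM / EBIT = R$20,185,262.40 / R$10,346,962.40 = 1.9508.
%ΔEBIT = DOL × %ΔSales = 1.9508 × +8.2% = +16.0%.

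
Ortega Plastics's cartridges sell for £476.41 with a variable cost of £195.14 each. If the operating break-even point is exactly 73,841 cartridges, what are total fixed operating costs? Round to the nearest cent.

£20,769,258.07

Each unit contributes £476.41 − £195.14 = £281.27.
Since BE = FC / CM, FC = 73,841 × £281.27 = £20,769,258.07.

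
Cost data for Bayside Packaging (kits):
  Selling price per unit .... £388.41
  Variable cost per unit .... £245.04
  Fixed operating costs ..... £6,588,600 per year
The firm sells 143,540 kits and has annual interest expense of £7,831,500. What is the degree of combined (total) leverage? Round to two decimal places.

At 143,540 units, contribution = 143,540 × £143.37 = £20,579,329.80.
EBIT = £20,579,329.80 − £6,588,600 = £13,990,729.80. Interest = £7,831,500.00.
DOL = £20,579,329.80 ÷ £13,990,729.80 = 1.4709; DFL = £13,990,729.80 ÷ £6,159,229.80 = 2.2715.
Combined leverage = 1.4709 × 2.2715 = 3.3411.

3.34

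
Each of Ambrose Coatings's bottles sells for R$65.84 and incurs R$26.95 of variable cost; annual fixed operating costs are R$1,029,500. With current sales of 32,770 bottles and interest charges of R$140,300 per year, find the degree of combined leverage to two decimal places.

12.18

Total contribution margin = 32,770 × R$38.89 = R$1,274,425.30.
EBIT = R$1,274,425.30 − R$1,029,500 = R$244,925.30. Interest = R$140,300.00, so EBIT − I = R$104,625.30.
DCL = contribution ÷ (EBIT − I) = R$1,274,425.30 ÷ R$104,625.30 = 12.1809.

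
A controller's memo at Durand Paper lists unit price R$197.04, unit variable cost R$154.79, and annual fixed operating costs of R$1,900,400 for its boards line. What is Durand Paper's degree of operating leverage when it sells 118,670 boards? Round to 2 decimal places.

1.61

At 118,670 units, contribution = 118,670 × R$42.25 = R$5,013,807.50.
Subtracting fixed costs: EBIT = R$5,013,807.50 − R$1,900,400 = R$3,113,407.50.
So DOL = total CM / EBIT = R$5,013,807.50 / R$3,113,407.50 = 1.6104.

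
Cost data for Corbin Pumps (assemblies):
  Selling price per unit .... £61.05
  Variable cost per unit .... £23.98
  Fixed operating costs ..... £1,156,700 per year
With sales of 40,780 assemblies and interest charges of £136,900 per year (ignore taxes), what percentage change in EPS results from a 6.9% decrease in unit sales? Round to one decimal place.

Total contribution margin = 40,780 × £37.07 = £1,511,714.60.
Subtracting fixed costs: EBIT = £1,511,714.60 − £1,156,700 = £355,014.60.
After interest of £136,900.00, pre-tax earnings = £218,114.60.
DCL = total CM / (EBIT − I) = £1,511,714.60 / £218,114.60 = 6.9308.
EPS therefore changes by 6.9308 × (-6.9%) = -47.8%.

-47.8%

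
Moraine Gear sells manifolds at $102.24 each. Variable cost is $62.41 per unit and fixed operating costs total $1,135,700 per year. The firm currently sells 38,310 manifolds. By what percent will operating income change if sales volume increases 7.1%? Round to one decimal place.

Total contribution margin = 38,310 × $39.83 = $1,525,887.30.
Operating income = contribution − fixed costs = $1,525,887.30 − $1,135,700 = $390,187.30.
Degree of operating leverage = $1,525,887.30 / $390,187.30 = 3.9107.
Operating income changes by 3.9107 × +7.1% = +27.8%.

+27.8%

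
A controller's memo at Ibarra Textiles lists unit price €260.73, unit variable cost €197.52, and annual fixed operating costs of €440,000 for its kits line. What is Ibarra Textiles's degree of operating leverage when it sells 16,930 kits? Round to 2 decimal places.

Total contribution margin = 16,930 × €63.21 = €1,070,145.30.
Operating income = contribution − fixed costs = €1,070,145.30 − €440,000 = €630,145.30.
So DOL = total CM / EBIT = €1,070,145.30 / €630,145.30 = 1.6983.

1.70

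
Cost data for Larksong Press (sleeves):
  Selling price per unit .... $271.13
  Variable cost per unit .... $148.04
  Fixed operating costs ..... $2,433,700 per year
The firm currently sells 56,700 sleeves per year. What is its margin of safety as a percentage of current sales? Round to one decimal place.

Unit CM = price − variable cost = $271.13 − $148.04 = $123.09. Break-even units = $2,433,700 ÷ $123.09 = 19,771.71; break-even revenue = 19,771.71 × $271.13 = $5,360,704.21.
Actual sales revenue = 56,700 × $271.13 = $15,373,071.00.
Margin of safety = ($15,373,071.00 − $5,360,704.21) ÷ $15,373,071.00 = 65.1%.

65.1%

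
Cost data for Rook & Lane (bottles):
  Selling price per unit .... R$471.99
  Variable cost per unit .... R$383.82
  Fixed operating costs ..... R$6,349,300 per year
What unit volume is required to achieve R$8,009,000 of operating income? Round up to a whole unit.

162,848 bottles

Each unit contributes R$471.99 − R$383.82 = R$88.17.
Need Q such that Q × R$88.17 − R$6,349,300 = R$8,009,000, i.e. Q = R$14,358,300 / R$88.17 = 162,847.91 → 162,848.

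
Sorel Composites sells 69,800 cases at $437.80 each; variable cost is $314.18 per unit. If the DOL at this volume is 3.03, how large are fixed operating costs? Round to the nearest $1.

$5,780,928

Total contribution margin = 69,800 × $123.62 = $8,628,676.00.
Since DOL = CM ÷ EBIT, EBIT = $8,628,676.00 ÷ 3.03 = $2,847,747.85.
Fixed costs = CM − EBIT = $8,628,676.00 − $2,847,747.85 = $5,780,928.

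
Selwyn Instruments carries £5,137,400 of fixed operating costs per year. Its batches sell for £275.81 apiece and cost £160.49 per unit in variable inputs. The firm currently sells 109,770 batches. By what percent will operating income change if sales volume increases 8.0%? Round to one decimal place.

+13.5%

At 109,770 units, contribution = 109,770 × £115.32 = £12,658,676.40.
Subtracting fixed costs: EBIT = £12,658,676.40 − £5,137,400 = £7,521,276.40.
DOL = contribution ÷ EBIT = £12,658,676.40 ÷ £7,521,276.40 = 1.6830.
%ΔEBIT = DOL × %ΔSales = 1.6830 × +8.0% = +13.5%.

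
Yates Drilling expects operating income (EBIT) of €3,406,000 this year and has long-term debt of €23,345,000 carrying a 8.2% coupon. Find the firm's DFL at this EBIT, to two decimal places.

Interest = €1,914,290.00.
Degree of financial leverage = EBIT / (EBIT − interest) = €3,406,000 / €1,491,710.00 = 2.2833.

2.28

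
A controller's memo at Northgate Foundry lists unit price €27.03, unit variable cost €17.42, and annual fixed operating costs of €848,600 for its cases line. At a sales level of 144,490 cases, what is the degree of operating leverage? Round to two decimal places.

2.57

Total contribution margin = 144,490 × €9.61 = €1,388,548.90.
Operating income = contribution − fixed costs = €1,388,548.90 − €848,600 = €539,948.90.
Degree of operating leverage = €1,388,548.90 / €539,948.90 = 2.5716.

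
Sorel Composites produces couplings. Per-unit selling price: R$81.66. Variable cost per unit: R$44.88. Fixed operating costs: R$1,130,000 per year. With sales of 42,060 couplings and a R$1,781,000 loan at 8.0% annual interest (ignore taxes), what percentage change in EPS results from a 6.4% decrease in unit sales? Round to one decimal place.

Total contribution margin = 42,060 × R$36.78 = R$1,546,966.80.
EBIT = R$1,546,966.80 − R$1,130,000 = R$416,966.80.
Interest = R$142,480.00, so EBIT − I = R$274,486.80.
Degree of combined leverage = contribution ÷ (EBIT − I) = R$1,546,966.80 ÷ R$274,486.80 = 5.6359.
%ΔEPS = DCL × %ΔSales = 5.6359 × -6.4% = -36.1%.

-36.1%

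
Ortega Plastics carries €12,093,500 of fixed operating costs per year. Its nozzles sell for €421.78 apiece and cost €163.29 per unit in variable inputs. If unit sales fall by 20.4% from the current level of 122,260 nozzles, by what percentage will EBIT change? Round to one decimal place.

Total contribution margin = 122,260 × €258.49 = €31,602,987.40.
EBIT = €31,602,987.40 − €12,093,500 = €19,509,487.40.
Degree of operating leverage = €31,602,987.40 / €19,509,487.40 = 1.6199.
So EBIT moves 1.6199 × (-20.4%) = -33.0%.

-33.0%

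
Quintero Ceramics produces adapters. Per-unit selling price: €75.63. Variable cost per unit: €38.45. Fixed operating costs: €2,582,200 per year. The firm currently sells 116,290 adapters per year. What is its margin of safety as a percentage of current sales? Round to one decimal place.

40.3%

Contribution margin per unit = €75.63 − €38.45 = €37.18. Break-even units = €2,582,200 ÷ €37.18 = 69,451.32; break-even revenue = 69,451.32 × €75.63 = €5,252,603.17.
Actual sales revenue = 116,290 × €75.63 = €8,795,012.70.
Margin of safety = (€8,795,012.70 − €5,252,603.17) ÷ €8,795,012.70 = 40.3%.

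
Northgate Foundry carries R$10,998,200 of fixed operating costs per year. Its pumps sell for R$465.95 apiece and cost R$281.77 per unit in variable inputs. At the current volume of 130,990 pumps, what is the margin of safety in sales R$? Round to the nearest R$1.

R$33,210,861

Contribution margin per unit = R$465.95 − R$281.77 = R$184.18. Break-even units = R$10,998,200 ÷ R$184.18 = 59,714.41; break-even revenue = 59,714.41 × R$465.95 = R$27,823,929.25.
Current sales = 130,990 × R$465.95 = R$61,034,790.50.
Margin of safety = R$61,034,790.50 − R$27,823,929.25 = R$33,210,861.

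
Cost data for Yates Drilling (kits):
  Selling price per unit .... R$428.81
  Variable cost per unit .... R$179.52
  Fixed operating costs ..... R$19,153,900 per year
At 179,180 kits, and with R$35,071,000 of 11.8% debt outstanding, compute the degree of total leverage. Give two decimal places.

2.09

Total contribution margin = 179,180 × R$249.29 = R$44,667,782.20.
Operating income = contribution − fixed costs = R$44,667,782.20 − R$19,153,900 = R$25,513,882.20. Interest = R$4,138,378.00.
DOL = R$44,667,782.20 ÷ R$25,513,882.20 = 1.7507; DFL = R$25,513,882.20 ÷ R$21,375,504.20 = 1.1936.
DCL = DOL × DFL = 1.7507 × 1.1936 = 2.0896.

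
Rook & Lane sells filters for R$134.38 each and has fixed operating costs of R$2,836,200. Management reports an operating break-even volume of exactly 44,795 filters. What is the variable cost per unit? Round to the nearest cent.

R$71.06

At break-even, FC = Q × (P − VC), so P − VC = R$2,836,200 ÷ 44,795 = R$63.3151.
Hence VC = price − CM = R$134.38 − R$63.3151 = R$71.06.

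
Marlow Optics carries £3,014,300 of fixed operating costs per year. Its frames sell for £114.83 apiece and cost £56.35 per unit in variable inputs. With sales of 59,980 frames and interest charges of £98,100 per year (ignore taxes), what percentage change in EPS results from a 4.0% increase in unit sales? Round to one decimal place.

+35.5%

At 59,980 units, contribution = 59,980 × £58.48 = £3,507,630.40.
Subtracting fixed costs: EBIT = £3,507,630.40 − £3,014,300 = £493,330.40.
Interest = £98,100.00, so EBIT − I = £395,230.40.
DCL = total CM / (EBIT − I) = £3,507,630.40 / £395,230.40 = 8.8749.
%ΔEPS = DCL × %ΔSales = 8.8749 × +4.0% = +35.5%.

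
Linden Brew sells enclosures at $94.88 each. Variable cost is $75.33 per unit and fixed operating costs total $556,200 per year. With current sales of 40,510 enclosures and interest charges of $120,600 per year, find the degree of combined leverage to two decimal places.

6.88

Contribution at this volume is 40,510 × $19.55 = $791,970.50.
Operating income = contribution − fixed costs = $791,970.50 − $556,200 = $235,770.50. Interest = $120,600.00, so EBIT − I = $115,170.50.
Degree of total leverage = total CM / (EBIT − interest) = $791,970.50 / $115,170.50 = 6.8765.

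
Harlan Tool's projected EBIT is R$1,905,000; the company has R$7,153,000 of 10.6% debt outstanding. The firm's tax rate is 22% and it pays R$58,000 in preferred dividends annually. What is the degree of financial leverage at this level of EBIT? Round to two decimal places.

Annual interest charges come to R$758,218.00.
Preferred dividends grossed up pre-tax: R$58,000 / (1 − 0.22) = R$74,358.97.
DFL = EBIT ÷ [EBIT − I − D_p/(1−t)] = R$1,905,000 ÷ [R$1,905,000 − R$758,218.00 − R$74,358.97] = R$1,905,000 ÷ R$1,072,423.03 = 1.7764.

1.78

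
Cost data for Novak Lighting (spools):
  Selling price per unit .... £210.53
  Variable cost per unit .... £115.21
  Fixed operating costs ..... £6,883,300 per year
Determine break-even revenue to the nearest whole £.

CM per unit = £210.53 − £115.21 = £95.32; CM ratio = £95.32 / £210.53 = 0.4528.
Break-even sales = FC ÷ CM ratio = £6,883,300 × £210.53 / £95.32 = £15,202,908.

£15,202,908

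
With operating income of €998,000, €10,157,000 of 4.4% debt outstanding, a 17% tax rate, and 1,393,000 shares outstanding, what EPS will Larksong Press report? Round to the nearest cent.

Pre-tax income = €998,000 − €446,908.00 = €551,092.00.
Net income = €551,092.00 × (1 − 0.17) = €457,406.36.
Per share: €457,406.36 / 1,393,000 shares = €0.33.

€0.33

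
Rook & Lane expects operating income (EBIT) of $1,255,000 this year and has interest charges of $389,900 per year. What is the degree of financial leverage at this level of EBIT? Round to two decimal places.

1.45

Interest = $389,900.00.
DFL = EBIT ÷ (EBIT − I) = $1,255,000 ÷ ($1,255,000 − $389,900.00) = $1,255,000 ÷ $865,100.00 = 1.4507.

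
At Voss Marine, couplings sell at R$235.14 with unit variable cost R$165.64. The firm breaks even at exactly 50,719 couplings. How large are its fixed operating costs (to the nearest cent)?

R$3,524,970.50

Contribution margin per unit = R$235.14 − R$165.64 = R$69.50.
Fixed costs = break-even units × CM = 50,719 × R$69.50 = R$3,524,970.50.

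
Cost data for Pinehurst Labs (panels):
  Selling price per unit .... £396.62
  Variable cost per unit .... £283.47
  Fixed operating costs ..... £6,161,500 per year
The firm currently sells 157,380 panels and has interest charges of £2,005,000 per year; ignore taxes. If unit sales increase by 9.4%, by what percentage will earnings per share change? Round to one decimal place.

+17.4%

Total contribution margin = 157,380 × £113.15 = £17,807,547.00.
EBIT = £17,807,547.00 − £6,161,500 = £11,646,047.00.
Interest = £2,005,000.00, so EBIT − I = £9,641,047.00.
DCL = total CM / (EBIT − I) = £17,807,547.00 / £9,641,047.00 = 1.8471.
%ΔEPS = DCL × %ΔSales = 1.8471 × +9.4% = +17.4%.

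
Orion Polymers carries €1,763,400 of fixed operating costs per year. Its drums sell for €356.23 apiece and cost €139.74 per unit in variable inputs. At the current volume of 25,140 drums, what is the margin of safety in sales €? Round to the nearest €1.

Unit CM = price − variable cost = €356.23 − €139.74 = €216.49. Break-even units = €1,763,400 ÷ €216.49 = 8,145.41; break-even revenue = 8,145.41 × €356.23 = €2,901,639.72.
Current sales = 25,140 × €356.23 = €8,955,622.20.
Margin of safety = €8,955,622.20 − €2,901,639.72 = €6,053,982.

€6,053,982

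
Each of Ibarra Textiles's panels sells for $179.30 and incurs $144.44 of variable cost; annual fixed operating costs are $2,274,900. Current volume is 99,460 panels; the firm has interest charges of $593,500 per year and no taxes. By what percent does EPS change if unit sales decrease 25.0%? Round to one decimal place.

-144.8%

Contribution at this volume is 99,460 × $34.86 = $3,467,175.60.
Subtracting fixed costs: EBIT = $3,467,175.60 − $2,274,900 = $1,192,275.60.
Interest = $593,500.00, so EBIT − I = $598,775.60.
DCL = total CM / (EBIT − I) = $3,467,175.60 / $598,775.60 = 5.7904.
%ΔEPS = DCL × %ΔSales = 5.7904 × -25.0% = -144.8%.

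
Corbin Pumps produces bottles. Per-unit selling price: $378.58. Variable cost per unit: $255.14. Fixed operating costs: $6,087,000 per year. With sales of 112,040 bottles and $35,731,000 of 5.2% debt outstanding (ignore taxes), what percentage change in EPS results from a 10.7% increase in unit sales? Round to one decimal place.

Total contribution margin = 112,040 × $123.44 = $13,830,217.60.
Subtracting fixed costs: EBIT = $13,830,217.60 − $6,087,000 = $7,743,217.60.
After interest of $1,858,012.00, pre-tax earnings = $5,885,205.60.
DCL = total CM / (EBIT − I) = $13,830,217.60 / $5,885,205.60 = 2.3500.
EPS therefore changes by 2.3500 × (+10.7%) = +25.1%.

+25.1%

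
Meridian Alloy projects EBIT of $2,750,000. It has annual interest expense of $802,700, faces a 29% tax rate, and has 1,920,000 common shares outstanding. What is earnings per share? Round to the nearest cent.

$0.72

Interest = $802,700.00, so EBT = $2,750,000 − $802,700.00 = $1,947,300.00.
After tax at 29%: net income = $1,947,300.00 × 0.71 = $1,382,583.00.
Per share: $1,382,583.00 / 1,920,000 shares = $0.72.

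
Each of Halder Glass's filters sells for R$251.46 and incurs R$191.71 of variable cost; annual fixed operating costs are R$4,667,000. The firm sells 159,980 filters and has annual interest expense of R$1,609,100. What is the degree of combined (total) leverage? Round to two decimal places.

2.91

At 159,980 units, contribution = 159,980 × R$59.75 = R$9,558,805.00.
Subtracting fixed costs: EBIT = R$9,558,805.00 − R$4,667,000 = R$4,891,805.00. Interest = R$1,609,100.00, so EBIT − I = R$3,282,705.00.
DCL = contribution ÷ (EBIT − I) = R$9,558,805.00 ÷ R$3,282,705.00 = 2.9119.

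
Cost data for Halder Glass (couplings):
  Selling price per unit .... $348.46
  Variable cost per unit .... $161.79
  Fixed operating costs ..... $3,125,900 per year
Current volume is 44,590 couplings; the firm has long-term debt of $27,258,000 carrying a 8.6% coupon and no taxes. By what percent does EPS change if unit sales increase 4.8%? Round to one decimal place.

+14.0%

Contribution at this volume is 44,590 × $186.67 = $8,323,615.30.
Subtracting fixed costs: EBIT = $8,323,615.30 − $3,125,900 = $5,197,715.30.
After interest of $2,344,188.00, pre-tax earnings = $2,853,527.30.
DCL = total CM / (EBIT − I) = $8,323,615.30 / $2,853,527.30 = 2.9170.
%ΔEPS = DCL × %ΔSales = 2.9170 × +4.8% = +14.0%.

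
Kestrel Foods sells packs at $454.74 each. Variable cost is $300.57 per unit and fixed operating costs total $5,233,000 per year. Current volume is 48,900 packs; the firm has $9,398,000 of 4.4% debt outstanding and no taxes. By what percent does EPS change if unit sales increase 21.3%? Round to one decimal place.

Total contribution margin = 48,900 × $154.17 = $7,538,913.00.
EBIT = $7,538,913.00 − $5,233,000 = $2,305,913.00.
After interest of $413,512.00, pre-tax earnings = $1,892,401.00.
DCL = total CM / (EBIT − I) = $7,538,913.00 / $1,892,401.00 = 3.9838.
EPS therefore changes by 3.9838 × (+21.3%) = +84.9%.

+84.9%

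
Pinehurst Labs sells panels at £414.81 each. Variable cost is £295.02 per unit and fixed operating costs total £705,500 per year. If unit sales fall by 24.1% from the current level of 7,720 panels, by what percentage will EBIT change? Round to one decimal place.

At 7,720 units, contribution = 7,720 × £119.79 = £924,778.80.
Subtracting fixed costs: EBIT = £924,778.80 − £705,500 = £219,278.80.
So DOL = total CM / EBIT = £924,778.80 / £219,278.80 = 4.2174.
%ΔEBIT = DOL × %ΔSales = 4.2174 × -24.1% = -101.6%.

-101.6%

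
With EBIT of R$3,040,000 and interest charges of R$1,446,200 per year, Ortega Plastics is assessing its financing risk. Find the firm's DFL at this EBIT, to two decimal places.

Interest = R$1,446,200.00.
DFL = EBIT ÷ (EBIT − I) = R$3,040,000 ÷ (R$3,040,000 − R$1,446,200.00) = R$3,040,000 ÷ R$1,593,800.00 = 1.9074.

1.91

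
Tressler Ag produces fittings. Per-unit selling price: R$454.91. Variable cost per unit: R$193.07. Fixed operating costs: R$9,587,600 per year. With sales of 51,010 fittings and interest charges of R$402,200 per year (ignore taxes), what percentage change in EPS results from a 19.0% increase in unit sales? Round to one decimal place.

+75.4%

Contribution at this volume is 51,010 × R$261.84 = R$13,356,458.40.
EBIT = R$13,356,458.40 − R$9,587,600 = R$3,768,858.40.
After interest of R$402,200.00, pre-tax earnings = R$3,366,658.40.
Degree of combined leverage = contribution ÷ (EBIT − I) = R$13,356,458.40 ÷ R$3,366,658.40 = 3.9673.
EPS therefore changes by 3.9673 × (+19.0%) = +75.4%.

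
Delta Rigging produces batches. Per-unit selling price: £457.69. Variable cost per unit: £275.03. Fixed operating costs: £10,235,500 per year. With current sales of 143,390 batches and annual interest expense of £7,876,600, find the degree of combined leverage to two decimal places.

3.24

At 143,390 units, contribution = 143,390 × £182.66 = £26,191,617.40.
EBIT = £26,191,617.40 − £10,235,500 = £15,956,117.40. Interest = £7,876,600.00, so EBIT − I = £8,079,517.40.
Degree of total leverage = total CM / (EBIT − interest) = £26,191,617.40 / £8,079,517.40 = 3.2417.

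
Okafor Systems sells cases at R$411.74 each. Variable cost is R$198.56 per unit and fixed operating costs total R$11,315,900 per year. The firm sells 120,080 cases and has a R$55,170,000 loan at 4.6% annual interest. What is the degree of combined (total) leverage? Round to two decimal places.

2.18

At 120,080 units, contribution = 120,080 × R$213.18 = R$25,598,654.40.
Subtracting fixed costs: EBIT = R$25,598,654.40 − R$11,315,900 = R$14,282,754.40. Interest = R$2,537,820.00.
DOL = R$25,598,654.40 ÷ R$14,282,754.40 = 1.7923; DFL = R$14,282,754.40 ÷ R$11,744,934.40 = 1.2161.
Combined leverage = 1.7923 × 1.2161 = 2.1796.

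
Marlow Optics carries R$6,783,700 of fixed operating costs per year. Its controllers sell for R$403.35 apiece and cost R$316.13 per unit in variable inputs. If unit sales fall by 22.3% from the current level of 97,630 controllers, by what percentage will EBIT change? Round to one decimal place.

-109.7%

Total contribution margin = 97,630 × R$87.22 = R$8,515,288.60.
Subtracting fixed costs: EBIT = R$8,515,288.60 − R$6,783,700 = R$1,731,588.60.
Degree of operating leverage = R$8,515,288.60 / R$1,731,588.60 = 4.9176.
%ΔEBIT = DOL × %ΔSales = 4.9176 × -22.3% = -109.7%.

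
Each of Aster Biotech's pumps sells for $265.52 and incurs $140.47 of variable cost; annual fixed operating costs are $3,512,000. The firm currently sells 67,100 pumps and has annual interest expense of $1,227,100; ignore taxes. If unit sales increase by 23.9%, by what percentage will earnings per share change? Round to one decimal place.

Total contribution margin = 67,100 × $125.05 = $8,390,855.00.
EBIT = $8,390,855.00 − $3,512,000 = $4,878,855.00.
After interest of $1,227,100.00, pre-tax earnings = $3,651,755.00.
Degree of combined leverage = contribution ÷ (EBIT − I) = $8,390,855.00 ÷ $3,651,755.00 = 2.2978.
EPS therefore changes by 2.2978 × (+23.9%) = +54.9%.

+54.9%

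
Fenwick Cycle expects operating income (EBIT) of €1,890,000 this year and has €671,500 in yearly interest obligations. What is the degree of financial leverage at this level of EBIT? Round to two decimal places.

1.55

Annual interest charges come to €671,500.00.
Degree of financial leverage = EBIT / (EBIT − interest) = €1,890,000 / €1,218,500.00 = 1.5511.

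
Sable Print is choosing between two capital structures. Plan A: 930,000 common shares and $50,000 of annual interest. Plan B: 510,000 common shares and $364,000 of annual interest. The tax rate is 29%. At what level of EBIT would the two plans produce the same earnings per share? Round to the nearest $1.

At indifference, (EBIT − 50,000)(1 − t)/930,000 = (EBIT − 364,000)(1 − t)/510,000.
The (1 − t) factor cancels: (EBIT − 50,000) × 510,000 = (EBIT − 364,000) × 930,000.
Solving, EBIT = (364,000·930,000 − 50,000·510,000) / (930,000 − 510,000) = 313,020,000,000 / 420,000 = 745,285.71.

$745,286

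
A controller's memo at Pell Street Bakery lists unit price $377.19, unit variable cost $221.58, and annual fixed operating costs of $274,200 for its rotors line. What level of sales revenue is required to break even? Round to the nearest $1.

$664,646

CM per unit = $377.19 − $221.58 = $155.61; CM ratio = $155.61 / $377.19 = 0.4126.
Break-even revenue = fixed costs × price ÷ CM = $274,200 × $377.19 ÷ $155.61 = $664,646.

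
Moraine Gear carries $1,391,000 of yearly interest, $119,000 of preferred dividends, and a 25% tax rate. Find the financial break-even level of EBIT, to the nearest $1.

$1,549,667

Preferred dividends are paid after tax, so their pre-tax equivalent is $119,000 ÷ (1 − 0.25) = $158,666.67.
Financial break-even EBIT = interest + D_p ÷ (1 − t) = $1,391,000 + $158,666.67 = $1,549,666.67.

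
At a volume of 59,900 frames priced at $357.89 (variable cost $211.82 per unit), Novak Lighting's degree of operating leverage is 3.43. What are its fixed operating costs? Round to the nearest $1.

$6,198,691

Total contribution margin = 59,900 × $146.07 = $8,749,593.00.
DOL = contribution / EBIT, so EBIT = $8,749,593.00 / 3.43 = $2,550,901.75.
And FC = contribution − EBIT = $8,749,593.00 − $2,550,901.75 = $6,198,691.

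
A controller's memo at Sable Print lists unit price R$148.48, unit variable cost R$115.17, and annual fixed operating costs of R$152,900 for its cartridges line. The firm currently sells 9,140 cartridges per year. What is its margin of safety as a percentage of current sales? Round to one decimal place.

49.8%

Each unit contributes R$148.48 − R$115.17 = R$33.31. Break-even units = R$152,900 ÷ R$33.31 = 4,590.21; break-even revenue = 4,590.21 × R$148.48 = R$681,554.85.
Actual sales revenue = 9,140 × R$148.48 = R$1,357,107.20.
Margin of safety = (R$1,357,107.20 − R$681,554.85) ÷ R$1,357,107.20 = 49.8%.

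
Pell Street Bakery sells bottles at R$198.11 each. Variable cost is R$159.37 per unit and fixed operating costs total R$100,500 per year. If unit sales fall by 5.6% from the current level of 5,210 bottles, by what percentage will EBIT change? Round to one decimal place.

At 5,210 units, contribution = 5,210 × R$38.74 = R$201,835.40.
Operating income = contribution − fixed costs = R$201,835.40 − R$100,500 = R$101,335.40.
DOL = contribution ÷ EBIT = R$201,835.40 ÷ R$101,335.40 = 1.9918.
So EBIT moves 1.9918 × (-5.6%) = -11.2%.

-11.2%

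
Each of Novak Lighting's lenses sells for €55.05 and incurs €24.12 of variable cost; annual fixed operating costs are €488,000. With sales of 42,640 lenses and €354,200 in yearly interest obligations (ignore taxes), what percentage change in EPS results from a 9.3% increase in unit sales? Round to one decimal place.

+25.7%

At 42,640 units, contribution = 42,640 × €30.93 = €1,318,855.20.
Operating income = contribution − fixed costs = €1,318,855.20 − €488,000 = €830,855.20.
After interest of €354,200.00, pre-tax earnings = €476,655.20.
Degree of combined leverage = contribution ÷ (EBIT − I) = €1,318,855.20 ÷ €476,655.20 = 2.7669.
EPS therefore changes by 2.7669 × (+9.3%) = +25.7%.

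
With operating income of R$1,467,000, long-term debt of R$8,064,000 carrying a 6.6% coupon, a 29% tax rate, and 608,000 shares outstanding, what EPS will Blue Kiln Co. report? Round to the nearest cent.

Interest = R$532,224.00, so EBT = R$1,467,000 − R$532,224.00 = R$934,776.00.
After tax at 29%: net income = R$934,776.00 × 0.71 = R$663,690.96.
Per share: R$663,690.96 / 608,000 shares = R$1.09.

R$1.09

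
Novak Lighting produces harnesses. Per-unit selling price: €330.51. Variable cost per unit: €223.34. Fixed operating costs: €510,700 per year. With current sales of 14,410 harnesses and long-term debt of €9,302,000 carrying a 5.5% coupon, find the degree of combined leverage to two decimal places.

Contribution at this volume is 14,410 × €107.17 = €1,544,319.70.
EBIT = €1,544,319.70 − €510,700 = €1,033,619.70. Interest = €511,610.00, so EBIT − I = €522,009.70.
Degree of total leverage = total CM / (EBIT − interest) = €1,544,319.70 / €522,009.70 = 2.9584.

2.96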